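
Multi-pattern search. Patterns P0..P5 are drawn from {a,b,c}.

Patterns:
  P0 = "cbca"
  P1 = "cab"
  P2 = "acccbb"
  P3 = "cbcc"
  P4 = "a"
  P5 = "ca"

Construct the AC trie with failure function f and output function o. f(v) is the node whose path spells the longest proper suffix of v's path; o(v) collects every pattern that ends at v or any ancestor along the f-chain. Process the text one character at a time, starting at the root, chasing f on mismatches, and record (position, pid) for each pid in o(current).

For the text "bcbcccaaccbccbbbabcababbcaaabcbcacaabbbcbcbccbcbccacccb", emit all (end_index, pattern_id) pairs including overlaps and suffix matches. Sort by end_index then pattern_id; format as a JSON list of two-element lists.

Construct AC machine:
Trie nodes:
  0='ε' goto a→7 c→1
  1='c' goto a→5 b→2
  2='cb' goto c→3
  3='cbc' goto a→4 c→13
  4='cbca' goto ·  ←P0
  5='ca' goto b→6  ←P5
  6='cab' goto ·  ←P1
  7='a' goto c→8  ←P4
  8='ac' goto c→9
  9='acc' goto c→10
  10='accc' goto b→11
  11='acccb' goto b→12
  12='acccbb' goto ·  ←P2
  13='cbcc' goto ·  ←P3

Failure links (BFS by depth):
  n1('c'): parent n0 fail=0; on 'c' 0 → fail=0;  out ∅∪∅=∅
  n7('a'): parent n0 fail=0; on 'a' 0 → fail=0;  out {4}∪∅={4}
  n2('cb'): parent n1 fail=0; on 'b' 0 → fail=0;  out ∅∪∅=∅
  n5('ca'): parent n1 fail=0; on 'a' 0 → fail=7;  out {5}∪{4}={4,5}
  n8('ac'): parent n7 fail=0; on 'c' 0 → fail=1;  out ∅∪∅=∅
  n3('cbc'): parent n2 fail=0; on 'c' 0 → fail=1;  out ∅∪∅=∅
  n6('cab'): parent n5 fail=7; on 'b' 7→0 → fail=0;  out {1}∪∅={1}
  n9('acc'): parent n8 fail=1; on 'c' 1→0 → fail=1;  out ∅∪∅=∅
  n4('cbca'): parent n3 fail=1; on 'a' 1 → fail=5;  out {0}∪{4,5}={0,4,5}
  n10('accc'): parent n9 fail=1; on 'c' 1→0 → fail=1;  out ∅∪∅=∅
  n13('cbcc'): parent n3 fail=1; on 'c' 1→0 → fail=1;  out {3}∪∅={3}
  n11('acccb'): parent n10 fail=1; on 'b' 1 → fail=2;  out ∅∪∅=∅
  n12('acccbb'): parent n11 fail=2; on 'b' 2→0 → fail=0;  out {2}∪∅={2}

Text stream:
pos 0 'b': at 0
pos 1 'c': at 1
pos 2 'b': at 2
pos 3 'c': at 3
pos 4 'c': at 13  emit P3@[1:4]
pos 5 'c': at 1 (via fail)
pos 6 'a': at 5  emit P4@[6:6],P5@[5:6]
pos 7 'a': at 7 (via fail)  emit P4@[7:7]
pos 8 'c': at 8
pos 9 'c': at 9
pos 10 'b': at 2 (via fail)
pos 11 'c': at 3
pos 12 'c': at 13  emit P3@[9:12]
pos 13 'b': at 2 (via fail)
pos 14 'b': at 0 (via fail)
pos 15 'b': at 0
pos 16 'a': at 7  emit P4@[16:16]
pos 17 'b': at 0 (via fail)
pos 18 'c': at 1
pos 19 'a': at 5  emit P4@[19:19],P5@[18:19]
pos 20 'b': at 6  emit P1@[18:20]
pos 21 'a': at 7 (via fail)  emit P4@[21:21]
pos 22 'b': at 0 (via fail)
pos 23 'b': at 0
pos 24 'c': at 1
pos 25 'a': at 5  emit P4@[25:25],P5@[24:25]
pos 26 'a': at 7 (via fail)  emit P4@[26:26]
pos 27 'a': at 7 (via fail)  emit P4@[27:27]
pos 28 'b': at 0 (via fail)
pos 29 'c': at 1
pos 30 'b': at 2
pos 31 'c': at 3
pos 32 'a': at 4  emit P0@[29:32],P4@[32:32],P5@[31:32]
pos 33 'c': at 8 (via fail)
pos 34 'a': at 5 (via fail)  emit P4@[34:34],P5@[33:34]
pos 35 'a': at 7 (via fail)  emit P4@[35:35]
pos 36 'b': at 0 (via fail)
pos 37 'b': at 0
pos 38 'b': at 0
pos 39 'c': at 1
pos 40 'b': at 2
pos 41 'c': at 3
pos 42 'b': at 2 (via fail)
pos 43 'c': at 3
pos 44 'c': at 13  emit P3@[41:44]
pos 45 'b': at 2 (via fail)
pos 46 'c': at 3
pos 47 'b': at 2 (via fail)
pos 48 'c': at 3
pos 49 'c': at 13  emit P3@[46:49]
pos 50 'a': at 5 (via fail)  emit P4@[50:50],P5@[49:50]
pos 51 'c': at 8 (via fail)
pos 52 'c': at 9
pos 53 'c': at 10
pos 54 'b': at 11

Matches: [[4,3],[6,4],[6,5],[7,4],[12,3],[16,4],[19,4],[19,5],[20,1],[21,4],[25,4],[25,5],[26,4],[27,4],[32,0],[32,4],[32,5],[34,4],[34,5],[35,4],[44,3],[49,3],[50,4],[50,5]]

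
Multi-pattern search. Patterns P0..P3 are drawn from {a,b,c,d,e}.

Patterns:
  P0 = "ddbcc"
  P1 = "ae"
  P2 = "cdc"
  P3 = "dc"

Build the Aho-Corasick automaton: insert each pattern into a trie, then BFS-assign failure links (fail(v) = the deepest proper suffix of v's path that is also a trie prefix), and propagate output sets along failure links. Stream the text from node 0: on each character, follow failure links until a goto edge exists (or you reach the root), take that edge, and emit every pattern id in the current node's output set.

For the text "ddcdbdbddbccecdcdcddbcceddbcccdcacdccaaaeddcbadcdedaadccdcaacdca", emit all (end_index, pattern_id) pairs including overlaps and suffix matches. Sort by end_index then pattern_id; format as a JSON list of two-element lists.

Build automaton:
Trie (insert patterns):
  n0 'ε': a→6 c→8 d→1
  n1 'd': c→11 d→2
  n2 'dd': b→3
  n3 'ddb': c→4
  n4 'ddbc': c→5
  n5 'ddbcc': ·  ←P0
  n6 'a': e→7
  n7 'ae': ·  ←P1
  n8 'c': d→9
  n9 'cd': c→10
  n10 'cdc': ·  ←P2
  n11 'dc': ·  ←P3

BFS fail/out derivation:
  fail(1) 'd': from fail(0)=0 chase 'd': 0 ⇒ 0;  out=∅∪out(0)=∅
  fail(6) 'a': from fail(0)=0 chase 'a': 0 ⇒ 0;  out=∅∪out(0)=∅
  fail(8) 'c': from fail(0)=0 chase 'c': 0 ⇒ 0;  out=∅∪out(0)=∅
  fail(2) 'dd': from fail(1)=0 chase 'd': 0 ⇒ 1;  out=∅∪out(1)=∅
  fail(7) 'ae': from fail(6)=0 chase 'e': 0 ⇒ 0;  out={1}∪out(0)={1}
  fail(9) 'cd': from fail(8)=0 chase 'd': 0 ⇒ 1;  out=∅∪out(1)=∅
  fail(11) 'dc': from fail(1)=0 chase 'c': 0 ⇒ 8;  out={3}∪out(8)={3}
  fail(3) 'ddb': from fail(2)=1 chase 'b': 1→0 ⇒ 0;  out=∅∪out(0)=∅
  fail(10) 'cdc': from fail(9)=1 chase 'c': 1 ⇒ 11;  out={2}∪out(11)={2,3}
  fail(4) 'ddbc': from fail(3)=0 chase 'c': 0 ⇒ 8;  out=∅∪out(8)=∅
  fail(5) 'ddbcc': from fail(4)=8 chase 'c': 8→0 ⇒ 8;  out={0}∪out(8)={0}

Scan:
pos 0 'd': at 1
pos 1 'd': at 2
pos 2 'c': at 11 (fail-walked)  → match P3@[1:2]
pos 3 'd': at 9 (fail-walked)
pos 4 'b': at 0 (fail-walked)
pos 5 'd': at 1
pos 6 'b': at 0 (fail-walked)
pos 7 'd': at 1
pos 8 'd': at 2
pos 9 'b': at 3
pos 10 'c': at 4
pos 11 'c': at 5  → match P0@[7:11]
pos 12 'e': at 0 (fail-walked)
pos 13 'c': at 8
pos 14 'd': at 9
pos 15 'c': at 10  → match P2@[13:15],P3@[14:15]
pos 16 'd': at 9 (fail-walked)
pos 17 'c': at 10  → match P2@[15:17],P3@[16:17]
pos 18 'd': at 9 (fail-walked)
pos 19 'd': at 2 (fail-walked)
pos 20 'b': at 3
pos 21 'c': at 4
pos 22 'c': at 5  → match P0@[18:22]
pos 23 'e': at 0 (fail-walked)
pos 24 'd': at 1
pos 25 'd': at 2
pos 26 'b': at 3
pos 27 'c': at 4
pos 28 'c': at 5  → match P0@[24:28]
pos 29 'c': at 8 (fail-walked)
pos 30 'd': at 9
pos 31 'c': at 10  → match P2@[29:31],P3@[30:31]
pos 32 'a': at 6 (fail-walked)
pos 33 'c': at 8 (fail-walked)
pos 34 'd': at 9
pos 35 'c': at 10  → match P2@[33:35],P3@[34:35]
pos 36 'c': at 8 (fail-walked)
pos 37 'a': at 6 (fail-walked)
pos 38 'a': at 6 (fail-walked)
pos 39 'a': at 6 (fail-walked)
pos 40 'e': at 7  → match P1@[39:40]
pos 41 'd': at 1 (fail-walked)
pos 42 'd': at 2
pos 43 'c': at 11 (fail-walked)  → match P3@[42:43]
pos 44 'b': at 0 (fail-walked)
pos 45 'a': at 6
pos 46 'd': at 1 (fail-walked)
pos 47 'c': at 11  → match P3@[46:47]
pos 48 'd': at 9 (fail-walked)
pos 49 'e': at 0 (fail-walked)
pos 50 'd': at 1
pos 51 'a': at 6 (fail-walked)
pos 52 'a': at 6 (fail-walked)
pos 53 'd': at 1 (fail-walked)
pos 54 'c': at 11  → match P3@[53:54]
pos 55 'c': at 8 (fail-walked)
pos 56 'd': at 9
pos 57 'c': at 10  → match P2@[55:57],P3@[56:57]
pos 58 'a': at 6 (fail-walked)
pos 59 'a': at 6 (fail-walked)
pos 60 'c': at 8 (fail-walked)
pos 61 'd': at 9
pos 62 'c': at 10  → match P2@[60:62],P3@[61:62]
pos 63 'a': at 6 (fail-walked)

Result: [[2,3],[11,0],[15,2],[15,3],[17,2],[17,3],[22,0],[28,0],[31,2],[31,3],[35,2],[35,3],[40,1],[43,3],[47,3],[54,3],[57,2],[57,3],[62,2],[62,3]]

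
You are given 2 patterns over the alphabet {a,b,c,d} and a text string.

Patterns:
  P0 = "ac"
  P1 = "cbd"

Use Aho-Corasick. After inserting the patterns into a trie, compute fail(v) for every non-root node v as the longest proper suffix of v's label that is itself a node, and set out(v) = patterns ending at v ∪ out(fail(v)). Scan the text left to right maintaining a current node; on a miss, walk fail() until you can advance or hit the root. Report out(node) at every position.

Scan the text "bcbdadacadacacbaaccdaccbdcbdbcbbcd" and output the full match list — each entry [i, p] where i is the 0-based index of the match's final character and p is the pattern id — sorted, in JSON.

Construct AC machine:
Trie (insert patterns):
  0='ε' goto a→1 c→3
  1='a' goto c→2
  2='ac' goto ·  [P0 ends]
  3='c' goto b→4
  4='cb' goto d→5
  5='cbd' goto ·  [P1 ends]

Failure links (BFS by depth):
  n1('a'): parent n0 fail=0; on 'a' 0 → fail=0;  out ∅∪∅=∅
  n3('c'): parent n0 fail=0; on 'c' 0 → fail=0;  out ∅∪∅=∅
  n2('ac'): parent n1 fail=0; on 'c' 0 → fail=3;  out {0}∪∅={0}
  n4('cb'): parent n3 fail=0; on 'b' 0 → fail=0;  out ∅∪∅=∅
  n5('cbd'): parent n4 fail=0; on 'd' 0 → fail=0;  out {1}∪∅={1}

Run:
[0] read 'b'  n0⇒n0
[1] read 'c'  n0⇒n3
[2] read 'b'  n3⇒n4
[3] read 'd'  n4⇒n5  ** P1@[1:3]
[4] read 'a'  n5⇒n1 (via fail)
[5] read 'd'  n1⇒n0 (via fail)
[6] read 'a'  n0⇒n1
[7] read 'c'  n1⇒n2  ** P0@[6:7]
[8] read 'a'  n2⇒n1 (via fail)
[9] read 'd'  n1⇒n0 (via fail)
[10] read 'a'  n0⇒n1
[11] read 'c'  n1⇒n2  ** P0@[10:11]
[12] read 'a'  n2⇒n1 (via fail)
[13] read 'c'  n1⇒n2  ** P0@[12:13]
[14] read 'b'  n2⇒n4 (via fail)
[15] read 'a'  n4⇒n1 (via fail)
[16] read 'a'  n1⇒n1 (via fail)
[17] read 'c'  n1⇒n2  ** P0@[16:17]
[18] read 'c'  n2⇒n3 (via fail)
[19] read 'd'  n3⇒n0 (via fail)
[20] read 'a'  n0⇒n1
[21] read 'c'  n1⇒n2  ** P0@[20:21]
[22] read 'c'  n2⇒n3 (via fail)
[23] read 'b'  n3⇒n4
[24] read 'd'  n4⇒n5  ** P1@[22:24]
[25] read 'c'  n5⇒n3 (via fail)
[26] read 'b'  n3⇒n4
[27] read 'd'  n4⇒n5  ** P1@[25:27]
[28] read 'b'  n5⇒n0 (via fail)
[29] read 'c'  n0⇒n3
[30] read 'b'  n3⇒n4
[31] read 'b'  n4⇒n0 (via fail)
[32] read 'c'  n0⇒n3
[33] read 'd'  n3⇒n0 (via fail)

Result: [[3,1],[7,0],[11,0],[13,0],[17,0],[21,0],[24,1],[27,1]]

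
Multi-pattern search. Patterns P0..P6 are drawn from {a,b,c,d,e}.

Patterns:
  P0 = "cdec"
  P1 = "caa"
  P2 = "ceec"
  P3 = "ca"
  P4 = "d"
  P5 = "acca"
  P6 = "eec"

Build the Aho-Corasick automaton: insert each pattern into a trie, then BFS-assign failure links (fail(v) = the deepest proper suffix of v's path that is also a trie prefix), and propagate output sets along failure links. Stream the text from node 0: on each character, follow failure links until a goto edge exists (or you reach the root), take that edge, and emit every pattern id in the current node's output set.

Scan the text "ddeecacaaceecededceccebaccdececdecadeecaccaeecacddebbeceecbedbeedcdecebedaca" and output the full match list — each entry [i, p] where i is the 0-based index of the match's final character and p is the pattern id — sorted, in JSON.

Construct AC machine:
Trie (insert patterns):
  0='ε' goto a→11 c→1 d→10 e→15
  1='c' goto a→5 d→2 e→7
  2='cd' goto e→3
  3='cde' goto c→4
  4='cdec' goto ·  ←P0
  5='ca' goto a→6  ←P3
  6='caa' goto ·  ←P1
  7='ce' goto e→8
  8='cee' goto c→9
  9='ceec' goto ·  ←P2
  10='d' goto ·  ←P4
  11='a' goto c→12
  12='ac' goto c→13
  13='acc' goto a→14
  14='acca' goto ·  ←P5
  15='e' goto e→16
  16='ee' goto c→17
  17='eec' goto ·  ←P6

BFS fail/out derivation:
  fail(1) 'c': from fail(0)=0 chase 'c': 0 ⇒ 0;  out=∅∪out(0)=∅
  fail(10) 'd': from fail(0)=0 chase 'd': 0 ⇒ 0;  out={4}∪out(0)={4}
  fail(11) 'a': from fail(0)=0 chase 'a': 0 ⇒ 0;  out=∅∪out(0)=∅
  fail(15) 'e': from fail(0)=0 chase 'e': 0 ⇒ 0;  out=∅∪out(0)=∅
  fail(2) 'cd': from fail(1)=0 chase 'd': 0 ⇒ 10;  out=∅∪out(10)={4}
  fail(5) 'ca': from fail(1)=0 chase 'a': 0 ⇒ 11;  out={3}∪out(11)={3}
  fail(7) 'ce': from fail(1)=0 chase 'e': 0 ⇒ 15;  out=∅∪out(15)=∅
  fail(12) 'ac': from fail(11)=0 chase 'c': 0 ⇒ 1;  out=∅∪out(1)=∅
  fail(16) 'ee': from fail(15)=0 chase 'e': 0 ⇒ 15;  out=∅∪out(15)=∅
  fail(3) 'cde': from fail(2)=10 chase 'e': 10→0 ⇒ 15;  out=∅∪out(15)=∅
  fail(6) 'caa': from fail(5)=11 chase 'a': 11→0 ⇒ 11;  out={1}∪out(11)={1}
  fail(8) 'cee': from fail(7)=15 chase 'e': 15 ⇒ 16;  out=∅∪out(16)=∅
  fail(13) 'acc': from fail(12)=1 chase 'c': 1→0 ⇒ 1;  out=∅∪out(1)=∅
  fail(17) 'eec': from fail(16)=15 chase 'c': 15→0 ⇒ 1;  out={6}∪out(1)={6}
  fail(4) 'cdec': from fail(3)=15 chase 'c': 15→0 ⇒ 1;  out={0}∪out(1)={0}
  fail(9) 'ceec': from fail(8)=16 chase 'c': 16 ⇒ 17;  out={2}∪out(17)={2,6}
  fail(14) 'acca': from fail(13)=1 chase 'a': 1 ⇒ 5;  out={5}∪out(5)={3,5}

Text stream:
i=0 'd': node 0→10  emit P4@[0:0]
i=1 'd': node 10→10 (via fail)  emit P4@[1:1]
i=2 'e': node 10→15 (via fail)
i=3 'e': node 15→16
i=4 'c': node 16→17  emit P6@[2:4]
i=5 'a': node 17→5 (via fail)  emit P3@[4:5]
i=6 'c': node 5→12 (via fail)
i=7 'a': node 12→5 (via fail)  emit P3@[6:7]
i=8 'a': node 5→6  emit P1@[6:8]
i=9 'c': node 6→12 (via fail)
i=10 'e': node 12→7 (via fail)
i=11 'e': node 7→8
i=12 'c': node 8→9  emit P2@[9:12],P6@[10:12]
i=13 'e': node 9→7 (via fail)
i=14 'd': node 7→10 (via fail)  emit P4@[14:14]
i=15 'e': node 10→15 (via fail)
i=16 'd': node 15→10 (via fail)  emit P4@[16:16]
i=17 'c': node 10→1 (via fail)
i=18 'e': node 1→7
i=19 'c': node 7→1 (via fail)
i=20 'c': node 1→1 (via fail)
i=21 'e': node 1→7
i=22 'b': node 7→0 (via fail)
i=23 'a': node 0→11
i=24 'c': node 11→12
i=25 'c': node 12→13
i=26 'd': node 13→2 (via fail)  emit P4@[26:26]
i=27 'e': node 2→3
i=28 'c': node 3→4  emit P0@[25:28]
i=29 'e': node 4→7 (via fail)
i=30 'c': node 7→1 (via fail)
i=31 'd': node 1→2  emit P4@[31:31]
i=32 'e': node 2→3
i=33 'c': node 3→4  emit P0@[30:33]
i=34 'a': node 4→5 (via fail)  emit P3@[33:34]
i=35 'd': node 5→10 (via fail)  emit P4@[35:35]
i=36 'e': node 10→15 (via fail)
i=37 'e': node 15→16
i=38 'c': node 16→17  emit P6@[36:38]
i=39 'a': node 17→5 (via fail)  emit P3@[38:39]
i=40 'c': node 5→12 (via fail)
i=41 'c': node 12→13
i=42 'a': node 13→14  emit P3@[41:42],P5@[39:42]
i=43 'e': node 14→15 (via fail)
i=44 'e': node 15→16
i=45 'c': node 16→17  emit P6@[43:45]
i=46 'a': node 17→5 (via fail)  emit P3@[45:46]
i=47 'c': node 5→12 (via fail)
i=48 'd': node 12→2 (via fail)  emit P4@[48:48]
i=49 'd': node 2→10 (via fail)  emit P4@[49:49]
i=50 'e': node 10→15 (via fail)
i=51 'b': node 15→0 (via fail)
i=52 'b': node 0→0
i=53 'e': node 0→15
i=54 'c': node 15→1 (via fail)
i=55 'e': node 1→7
i=56 'e': node 7→8
i=57 'c': node 8→9  emit P2@[54:57],P6@[55:57]
i=58 'b': node 9→0 (via fail)
i=59 'e': node 0→15
i=60 'd': node 15→10 (via fail)  emit P4@[60:60]
i=61 'b': node 10→0 (via fail)
i=62 'e': node 0→15
i=63 'e': node 15→16
i=64 'd': node 16→10 (via fail)  emit P4@[64:64]
i=65 'c': node 10→1 (via fail)
i=66 'd': node 1→2  emit P4@[66:66]
i=67 'e': node 2→3
i=68 'c': node 3→4  emit P0@[65:68]
i=69 'e': node 4→7 (via fail)
i=70 'b': node 7→0 (via fail)
i=71 'e': node 0→15
i=72 'd': node 15→10 (via fail)  emit P4@[72:72]
i=73 'a': node 10→11 (via fail)
i=74 'c': node 11→12
i=75 'a': node 12→5 (via fail)  emit P3@[74:75]

Matches: [[0,4],[1,4],[4,6],[5,3],[7,3],[8,1],[12,2],[12,6],[14,4],[16,4],[26,4],[28,0],[31,4],[33,0],[34,3],[35,4],[38,6],[39,3],[42,3],[42,5],[45,6],[46,3],[48,4],[49,4],[57,2],[57,6],[60,4],[64,4],[66,4],[68,0],[72,4],[75,3]]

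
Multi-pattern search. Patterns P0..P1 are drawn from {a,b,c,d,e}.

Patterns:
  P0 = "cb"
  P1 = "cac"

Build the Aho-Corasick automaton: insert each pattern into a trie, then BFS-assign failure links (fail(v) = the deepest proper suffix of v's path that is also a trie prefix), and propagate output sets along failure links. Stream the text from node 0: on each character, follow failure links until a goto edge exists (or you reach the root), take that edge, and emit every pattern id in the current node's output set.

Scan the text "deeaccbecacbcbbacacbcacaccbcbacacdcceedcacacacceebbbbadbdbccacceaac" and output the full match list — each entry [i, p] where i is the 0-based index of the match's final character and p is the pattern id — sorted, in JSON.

Build automaton:
Trie nodes:
  0='ε' goto c→1
  1='c' goto a→3 b→2
  2='cb' goto ·  [P0 ends]
  3='ca' goto c→4
  4='cac' goto ·  [P1 ends]

Failure links (BFS by depth):
  n1('c'): parent n0 fail=0; on 'c' 0 → fail=0;  out ∅∪∅=∅
  n2('cb'): parent n1 fail=0; on 'b' 0 → fail=0;  out {0}∪∅={0}
  n3('ca'): parent n1 fail=0; on 'a' 0 → fail=0;  out ∅∪∅=∅
  n4('cac'): parent n3 fail=0; on 'c' 0 → fail=1;  out {1}∪∅={1}

Scan:
[0] read 'd'  n0⇒n0
[1] read 'e'  n0⇒n0
[2] read 'e'  n0⇒n0
[3] read 'a'  n0⇒n0
[4] read 'c'  n0⇒n1
[5] read 'c'  n1⇒n1 ·f
[6] read 'b'  n1⇒n2  ** P0@[5:6]
[7] read 'e'  n2⇒n0 ·f
[8] read 'c'  n0⇒n1
[9] read 'a'  n1⇒n3
[10] read 'c'  n3⇒n4  ** P1@[8:10]
[11] read 'b'  n4⇒n2 ·f  ** P0@[10:11]
[12] read 'c'  n2⇒n1 ·f
[13] read 'b'  n1⇒n2  ** P0@[12:13]
[14] read 'b'  n2⇒n0 ·f
[15] read 'a'  n0⇒n0
[16] read 'c'  n0⇒n1
[17] read 'a'  n1⇒n3
[18] read 'c'  n3⇒n4  ** P1@[16:18]
[19] read 'b'  n4⇒n2 ·f  ** P0@[18:19]
[20] read 'c'  n2⇒n1 ·f
[21] read 'a'  n1⇒n3
[22] read 'c'  n3⇒n4  ** P1@[20:22]
[23] read 'a'  n4⇒n3 ·f
[24] read 'c'  n3⇒n4  ** P1@[22:24]
[25] read 'c'  n4⇒n1 ·f
[26] read 'b'  n1⇒n2  ** P0@[25:26]
[27] read 'c'  n2⇒n1 ·f
[28] read 'b'  n1⇒n2  ** P0@[27:28]
[29] read 'a'  n2⇒n0 ·f
[30] read 'c'  n0⇒n1
[31] read 'a'  n1⇒n3
[32] read 'c'  n3⇒n4  ** P1@[30:32]
[33] read 'd'  n4⇒n0 ·f
[34] read 'c'  n0⇒n1
[35] read 'c'  n1⇒n1 ·f
[36] read 'e'  n1⇒n0 ·f
[37] read 'e'  n0⇒n0
[38] read 'd'  n0⇒n0
[39] read 'c'  n0⇒n1
[40] read 'a'  n1⇒n3
[41] read 'c'  n3⇒n4  ** P1@[39:41]
[42] read 'a'  n4⇒n3 ·f
[43] read 'c'  n3⇒n4  ** P1@[41:43]
[44] read 'a'  n4⇒n3 ·f
[45] read 'c'  n3⇒n4  ** P1@[43:45]
[46] read 'c'  n4⇒n1 ·f
[47] read 'e'  n1⇒n0 ·f
[48] read 'e'  n0⇒n0
[49] read 'b'  n0⇒n0
[50] read 'b'  n0⇒n0
[51] read 'b'  n0⇒n0
[52] read 'b'  n0⇒n0
[53] read 'a'  n0⇒n0
[54] read 'd'  n0⇒n0
[55] read 'b'  n0⇒n0
[56] read 'd'  n0⇒n0
[57] read 'b'  n0⇒n0
[58] read 'c'  n0⇒n1
[59] read 'c'  n1⇒n1 ·f
[60] read 'a'  n1⇒n3
[61] read 'c'  n3⇒n4  ** P1@[59:61]
[62] read 'c'  n4⇒n1 ·f
[63] read 'e'  n1⇒n0 ·f
[64] read 'a'  n0⇒n0
[65] read 'a'  n0⇒n0
[66] read 'c'  n0⇒n1

Result: [[6,0],[10,1],[11,0],[13,0],[18,1],[19,0],[22,1],[24,1],[26,0],[28,0],[32,1],[41,1],[43,1],[45,1],[61,1]]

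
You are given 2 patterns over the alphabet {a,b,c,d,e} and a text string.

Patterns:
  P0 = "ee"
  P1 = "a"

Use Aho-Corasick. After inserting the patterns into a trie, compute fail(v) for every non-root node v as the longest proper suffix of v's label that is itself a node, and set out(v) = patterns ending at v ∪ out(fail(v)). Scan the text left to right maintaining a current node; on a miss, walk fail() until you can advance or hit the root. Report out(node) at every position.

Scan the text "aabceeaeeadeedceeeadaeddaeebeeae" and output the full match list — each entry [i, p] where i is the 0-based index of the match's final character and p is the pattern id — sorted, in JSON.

Build:
Trie nodes:
  n0 'ε': a→3 e→1
  n1 'e': e→2
  n2 'ee': ·  [P0 ends]
  n3 'a': ·  [P1 ends]

BFS fail/out derivation:
  fail(1) 'e': from fail(0)=0 chase 'e': 0 ⇒ 0;  out=∅∪out(0)=∅
  fail(3) 'a': from fail(0)=0 chase 'a': 0 ⇒ 0;  out={1}∪out(0)={1}
  fail(2) 'ee': from fail(1)=0 chase 'e': 0 ⇒ 1;  out={0}∪out(1)={0}

Run:
i=0 'a': node 0→3  ** P1@[0:0]
i=1 'a': node 3→3 (via fail)  ** P1@[1:1]
i=2 'b': node 3→0 (via fail)
i=3 'c': node 0→0
i=4 'e': node 0→1
i=5 'e': node 1→2  ** P0@[4:5]
i=6 'a': node 2→3 (via fail)  ** P1@[6:6]
i=7 'e': node 3→1 (via fail)
i=8 'e': node 1→2  ** P0@[7:8]
i=9 'a': node 2→3 (via fail)  ** P1@[9:9]
i=10 'd': node 3→0 (via fail)
i=11 'e': node 0→1
i=12 'e': node 1→2  ** P0@[11:12]
i=13 'd': node 2→0 (via fail)
i=14 'c': node 0→0
i=15 'e': node 0→1
i=16 'e': node 1→2  ** P0@[15:16]
i=17 'e': node 2→2 (via fail)  ** P0@[16:17]
i=18 'a': node 2→3 (via fail)  ** P1@[18:18]
i=19 'd': node 3→0 (via fail)
i=20 'a': node 0→3  ** P1@[20:20]
i=21 'e': node 3→1 (via fail)
i=22 'd': node 1→0 (via fail)
i=23 'd': node 0→0
i=24 'a': node 0→3  ** P1@[24:24]
i=25 'e': node 3→1 (via fail)
i=26 'e': node 1→2  ** P0@[25:26]
i=27 'b': node 2→0 (via fail)
i=28 'e': node 0→1
i=29 'e': node 1→2  ** P0@[28:29]
i=30 'a': node 2→3 (via fail)  ** P1@[30:30]
i=31 'e': node 3→1 (via fail)

Matches: [[0,1],[1,1],[5,0],[6,1],[8,0],[9,1],[12,0],[16,0],[17,0],[18,1],[20,1],[24,1],[26,0],[29,0],[30,1]]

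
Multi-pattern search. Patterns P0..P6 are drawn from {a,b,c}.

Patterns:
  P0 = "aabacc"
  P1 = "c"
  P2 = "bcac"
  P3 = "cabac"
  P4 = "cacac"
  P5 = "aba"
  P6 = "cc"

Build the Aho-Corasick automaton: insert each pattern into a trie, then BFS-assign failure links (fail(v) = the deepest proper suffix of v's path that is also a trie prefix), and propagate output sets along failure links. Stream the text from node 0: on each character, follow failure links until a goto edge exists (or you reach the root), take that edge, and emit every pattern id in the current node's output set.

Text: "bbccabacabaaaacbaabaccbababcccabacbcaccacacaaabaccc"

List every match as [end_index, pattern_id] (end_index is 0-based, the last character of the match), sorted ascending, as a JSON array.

Build automaton:
Trie (insert patterns):
  0='ε' goto a→1 b→8 c→7
  1='a' goto a→2 b→19
  2='aa' goto b→3
  3='aab' goto a→4
  4='aaba' goto c→5
  5='aabac' goto c→6
  6='aabacc' goto ·  ←P0
  7='c' goto a→12 c→21  ←P1
  8='b' goto c→9
  9='bc' goto a→10
  10='bca' goto c→11
  11='bcac' goto ·  ←P2
  12='ca' goto b→13 c→16
  13='cab' goto a→14
  14='caba' goto c→15
  15='cabac' goto ·  ←P3
  16='cac' goto a→17
  17='caca' goto c→18
  18='cacac' goto ·  ←P4
  19='ab' goto a→20
  20='aba' goto ·  ←P5
  21='cc' goto ·  ←P6

Failure links (BFS by depth):
  fail(1) 'a': from fail(0)=0 chase 'a': 0 ⇒ 0;  out=∅∪out(0)=∅
  fail(7) 'c': from fail(0)=0 chase 'c': 0 ⇒ 0;  out={1}∪out(0)={1}
  fail(8) 'b': from fail(0)=0 chase 'b': 0 ⇒ 0;  out=∅∪out(0)=∅
  fail(2) 'aa': from fail(1)=0 chase 'a': 0 ⇒ 1;  out=∅∪out(1)=∅
  fail(9) 'bc': from fail(8)=0 chase 'c': 0 ⇒ 7;  out=∅∪out(7)={1}
  fail(12) 'ca': from fail(7)=0 chase 'a': 0 ⇒ 1;  out=∅∪out(1)=∅
  fail(19) 'ab': from fail(1)=0 chase 'b': 0 ⇒ 8;  out=∅∪out(8)=∅
  fail(21) 'cc': from fail(7)=0 chase 'c': 0 ⇒ 7;  out={6}∪out(7)={1,6}
  fail(3) 'aab': from fail(2)=1 chase 'b': 1 ⇒ 19;  out=∅∪out(19)=∅
  fail(10) 'bca': from fail(9)=7 chase 'a': 7 ⇒ 12;  out=∅∪out(12)=∅
  fail(13) 'cab': from fail(12)=1 chase 'b': 1 ⇒ 19;  out=∅∪out(19)=∅
  fail(16) 'cac': from fail(12)=1 chase 'c': 1→0 ⇒ 7;  out=∅∪out(7)={1}
  fail(20) 'aba': from fail(19)=8 chase 'a': 8→0 ⇒ 1;  out={5}∪out(1)={5}
  fail(4) 'aaba': from fail(3)=19 chase 'a': 19 ⇒ 20;  out=∅∪out(20)={5}
  fail(11) 'bcac': from fail(10)=12 chase 'c': 12 ⇒ 16;  out={2}∪out(16)={1,2}
  fail(14) 'caba': from fail(13)=19 chase 'a': 19 ⇒ 20;  out=∅∪out(20)={5}
  fail(17) 'caca': from fail(16)=7 chase 'a': 7 ⇒ 12;  out=∅∪out(12)=∅
  fail(5) 'aabac': from fail(4)=20 chase 'c': 20→1→0 ⇒ 7;  out=∅∪out(7)={1}
  fail(15) 'cabac': from fail(14)=20 chase 'c': 20→1→0 ⇒ 7;  out={3}∪out(7)={1,3}
  fail(18) 'cacac': from fail(17)=12 chase 'c': 12 ⇒ 16;  out={4}∪out(16)={1,4}
  fail(6) 'aabacc': from fail(5)=7 chase 'c': 7 ⇒ 21;  out={0}∪out(21)={0,1,6}

Text stream:
[0] read 'b'  n0⇒n8
[1] read 'b'  n8⇒n8 (via fail)
[2] read 'c'  n8⇒n9  ** P1@[2:2]
[3] read 'c'  n9⇒n21 (via fail)  ** P1@[3:3],P6@[2:3]
[4] read 'a'  n21⇒n12 (via fail)
[5] read 'b'  n12⇒n13
[6] read 'a'  n13⇒n14  ** P5@[4:6]
[7] read 'c'  n14⇒n15  ** P1@[7:7],P3@[3:7]
[8] read 'a'  n15⇒n12 (via fail)
[9] read 'b'  n12⇒n13
[10] read 'a'  n13⇒n14  ** P5@[8:10]
[11] read 'a'  n14⇒n2 (via fail)
[12] read 'a'  n2⇒n2 (via fail)
[13] read 'a'  n2⇒n2 (via fail)
[14] read 'c'  n2⇒n7 (via fail)  ** P1@[14:14]
[15] read 'b'  n7⇒n8 (via fail)
[16] read 'a'  n8⇒n1 (via fail)
[17] read 'a'  n1⇒n2
[18] read 'b'  n2⇒n3
[19] read 'a'  n3⇒n4  ** P5@[17:19]
[20] read 'c'  n4⇒n5  ** P1@[20:20]
[21] read 'c'  n5⇒n6  ** P0@[16:21],P1@[21:21],P6@[20:21]
[22] read 'b'  n6⇒n8 (via fail)
[23] read 'a'  n8⇒n1 (via fail)
[24] read 'b'  n1⇒n19
[25] read 'a'  n19⇒n20  ** P5@[23:25]
[26] read 'b'  n20⇒n19 (via fail)
[27] read 'c'  n19⇒n9 (via fail)  ** P1@[27:27]
[28] read 'c'  n9⇒n21 (via fail)  ** P1@[28:28],P6@[27:28]
[29] read 'c'  n21⇒n21 (via fail)  ** P1@[29:29],P6@[28:29]
[30] read 'a'  n21⇒n12 (via fail)
[31] read 'b'  n12⇒n13
[32] read 'a'  n13⇒n14  ** P5@[30:32]
[33] read 'c'  n14⇒n15  ** P1@[33:33],P3@[29:33]
[34] read 'b'  n15⇒n8 (via fail)
[35] read 'c'  n8⇒n9  ** P1@[35:35]
[36] read 'a'  n9⇒n10
[37] read 'c'  n10⇒n11  ** P1@[37:37],P2@[34:37]
[38] read 'c'  n11⇒n21 (via fail)  ** P1@[38:38],P6@[37:38]
[39] read 'a'  n21⇒n12 (via fail)
[40] read 'c'  n12⇒n16  ** P1@[40:40]
[41] read 'a'  n16⇒n17
[42] read 'c'  n17⇒n18  ** P1@[42:42],P4@[38:42]
[43] read 'a'  n18⇒n17 (via fail)
[44] read 'a'  n17⇒n2 (via fail)
[45] read 'a'  n2⇒n2 (via fail)
[46] read 'b'  n2⇒n3
[47] read 'a'  n3⇒n4  ** P5@[45:47]
[48] read 'c'  n4⇒n5  ** P1@[48:48]
[49] read 'c'  n5⇒n6  ** P0@[44:49],P1@[49:49],P6@[48:49]
[50] read 'c'  n6⇒n21 (via fail)  ** P1@[50:50],P6@[49:50]

Result: [[2,1],[3,1],[3,6],[6,5],[7,1],[7,3],[10,5],[14,1],[19,5],[20,1],[21,0],[21,1],[21,6],[25,5],[27,1],[28,1],[28,6],[29,1],[29,6],[32,5],[33,1],[33,3],[35,1],[37,1],[37,2],[38,1],[38,6],[40,1],[42,1],[42,4],[47,5],[48,1],[49,0],[49,1],[49,6],[50,1],[50,6]]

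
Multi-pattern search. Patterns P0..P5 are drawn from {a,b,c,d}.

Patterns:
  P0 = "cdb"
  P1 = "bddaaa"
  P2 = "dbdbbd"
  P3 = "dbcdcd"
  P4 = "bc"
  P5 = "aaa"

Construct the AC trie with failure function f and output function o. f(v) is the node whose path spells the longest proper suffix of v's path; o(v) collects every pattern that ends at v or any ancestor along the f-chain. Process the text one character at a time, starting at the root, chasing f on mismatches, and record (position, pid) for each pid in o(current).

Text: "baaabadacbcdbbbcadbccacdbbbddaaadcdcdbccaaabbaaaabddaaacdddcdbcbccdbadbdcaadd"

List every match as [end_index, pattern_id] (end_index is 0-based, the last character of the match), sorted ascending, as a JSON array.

Build automaton:
Trie (insert patterns):
  0='ε' goto a→21 b→4 c→1 d→10
  1='c' goto d→2
  2='cd' goto b→3
  3='cdb' goto ·  ←P0
  4='b' goto c→20 d→5
  5='bd' goto d→6
  6='bdd' goto a→7
  7='bdda' goto a→8
  8='bddaa' goto a→9
  9='bddaaa' goto ·  ←P1
  10='d' goto b→11
  11='db' goto c→16 d→12
  12='dbd' goto b→13
  13='dbdb' goto b→14
  14='dbdbb' goto d→15
  15='dbdbbd' goto ·  ←P2
  16='dbc' goto d→17
  17='dbcd' goto c→18
  18='dbcdc' goto d→19
  19='dbcdcd' goto ·  ←P3
  20='bc' goto ·  ←P4
  21='a' goto a→22
  22='aa' goto a→23
  23='aaa' goto ·  ←P5

BFS fail/out derivation:
  n1('c'): parent n0 fail=0; on 'c' 0 → fail=0;  out ∅∪∅=∅
  n4('b'): parent n0 fail=0; on 'b' 0 → fail=0;  out ∅∪∅=∅
  n10('d'): parent n0 fail=0; on 'd' 0 → fail=0;  out ∅∪∅=∅
  n21('a'): parent n0 fail=0; on 'a' 0 → fail=0;  out ∅∪∅=∅
  n2('cd'): parent n1 fail=0; on 'd' 0 → fail=10;  out ∅∪∅=∅
  n5('bd'): parent n4 fail=0; on 'd' 0 → fail=10;  out ∅∪∅=∅
  n11('db'): parent n10 fail=0; on 'b' 0 → fail=4;  out ∅∪∅=∅
  n20('bc'): parent n4 fail=0; on 'c' 0 → fail=1;  out {4}∪∅={4}
  n22('aa'): parent n21 fail=0; on 'a' 0 → fail=21;  out ∅∪∅=∅
  n3('cdb'): parent n2 fail=10; on 'b' 10 → fail=11;  out {0}∪∅={0}
  n6('bdd'): parent n5 fail=10; on 'd' 10→0 → fail=10;  out ∅∪∅=∅
  n12('dbd'): parent n11 fail=4; on 'd' 4 → fail=5;  out ∅∪∅=∅
  n16('dbc'): parent n11 fail=4; on 'c' 4 → fail=20;  out ∅∪{4}={4}
  n23('aaa'): parent n22 fail=21; on 'a' 21 → fail=22;  out {5}∪∅={5}
  n7('bdda'): parent n6 fail=10; on 'a' 10→0 → fail=21;  out ∅∪∅=∅
  n13('dbdb'): parent n12 fail=5; on 'b' 5→10 → fail=11;  out ∅∪∅=∅
  n17('dbcd'): parent n16 fail=20; on 'd' 20→1 → fail=2;  out ∅∪∅=∅
  n8('bddaa'): parent n7 fail=21; on 'a' 21 → fail=22;  out ∅∪∅=∅
  n14('dbdbb'): parent n13 fail=11; on 'b' 11→4→0 → fail=4;  out ∅∪∅=∅
  n18('dbcdc'): parent n17 fail=2; on 'c' 2→10→0 → fail=1;  out ∅∪∅=∅
  n9('bddaaa'): parent n8 fail=22; on 'a' 22 → fail=23;  out {1}∪{5}={1,5}
  n15('dbdbbd'): parent n14 fail=4; on 'd' 4 → fail=5;  out {2}∪∅={2}
  n19('dbcdcd'): parent n18 fail=1; on 'd' 1 → fail=2;  out {3}∪∅={3}

Run:
[0] read 'b'  n0⇒n4
[1] read 'a'  n4⇒n21 (via fail)
[2] read 'a'  n21⇒n22
[3] read 'a'  n22⇒n23  → match P5@[1:3]
[4] read 'b'  n23⇒n4 (via fail)
[5] read 'a'  n4⇒n21 (via fail)
[6] read 'd'  n21⇒n10 (via fail)
[7] read 'a'  n10⇒n21 (via fail)
[8] read 'c'  n21⇒n1 (via fail)
[9] read 'b'  n1⇒n4 (via fail)
[10] read 'c'  n4⇒n20  → match P4@[9:10]
[11] read 'd'  n20⇒n2 (via fail)
[12] read 'b'  n2⇒n3  → match P0@[10:12]
[13] read 'b'  n3⇒n4 (via fail)
[14] read 'b'  n4⇒n4 (via fail)
[15] read 'c'  n4⇒n20  → match P4@[14:15]
[16] read 'a'  n20⇒n21 (via fail)
[17] read 'd'  n21⇒n10 (via fail)
[18] read 'b'  n10⇒n11
[19] read 'c'  n11⇒n16  → match P4@[18:19]
[20] read 'c'  n16⇒n1 (via fail)
[21] read 'a'  n1⇒n21 (via fail)
[22] read 'c'  n21⇒n1 (via fail)
[23] read 'd'  n1⇒n2
[24] read 'b'  n2⇒n3  → match P0@[22:24]
[25] read 'b'  n3⇒n4 (via fail)
[26] read 'b'  n4⇒n4 (via fail)
[27] read 'd'  n4⇒n5
[28] read 'd'  n5⇒n6
[29] read 'a'  n6⇒n7
[30] read 'a'  n7⇒n8
[31] read 'a'  n8⇒n9  → match P1@[26:31],P5@[29:31]
[32] read 'd'  n9⇒n10 (via fail)
[33] read 'c'  n10⇒n1 (via fail)
[34] read 'd'  n1⇒n2
[35] read 'c'  n2⇒n1 (via fail)
[36] read 'd'  n1⇒n2
[37] read 'b'  n2⇒n3  → match P0@[35:37]
[38] read 'c'  n3⇒n16 (via fail)  → match P4@[37:38]
[39] read 'c'  n16⇒n1 (via fail)
[40] read 'a'  n1⇒n21 (via fail)
[41] read 'a'  n21⇒n22
[42] read 'a'  n22⇒n23  → match P5@[40:42]
[43] read 'b'  n23⇒n4 (via fail)
[44] read 'b'  n4⇒n4 (via fail)
[45] read 'a'  n4⇒n21 (via fail)
[46] read 'a'  n21⇒n22
[47] read 'a'  n22⇒n23  → match P5@[45:47]
[48] read 'a'  n23⇒n23 (via fail)  → match P5@[46:48]
[49] read 'b'  n23⇒n4 (via fail)
[50] read 'd'  n4⇒n5
[51] read 'd'  n5⇒n6
[52] read 'a'  n6⇒n7
[53] read 'a'  n7⇒n8
[54] read 'a'  n8⇒n9  → match P1@[49:54],P5@[52:54]
[55] read 'c'  n9⇒n1 (via fail)
[56] read 'd'  n1⇒n2
[57] read 'd'  n2⇒n10 (via fail)
[58] read 'd'  n10⇒n10 (via fail)
[59] read 'c'  n10⇒n1 (via fail)
[60] read 'd'  n1⇒n2
[61] read 'b'  n2⇒n3  → match P0@[59:61]
[62] read 'c'  n3⇒n16 (via fail)  → match P4@[61:62]
[63] read 'b'  n16⇒n4 (via fail)
[64] read 'c'  n4⇒n20  → match P4@[63:64]
[65] read 'c'  n20⇒n1 (via fail)
[66] read 'd'  n1⇒n2
[67] read 'b'  n2⇒n3  → match P0@[65:67]
[68] read 'a'  n3⇒n21 (via fail)
[69] read 'd'  n21⇒n10 (via fail)
[70] read 'b'  n10⇒n11
[71] read 'd'  n11⇒n12
[72] read 'c'  n12⇒n1 (via fail)
[73] read 'a'  n1⇒n21 (via fail)
[74] read 'a'  n21⇒n22
[75] read 'd'  n22⇒n10 (via fail)
[76] read 'd'  n10⇒n10 (via fail)

Matches: [[3,5],[10,4],[12,0],[15,4],[19,4],[24,0],[31,1],[31,5],[37,0],[38,4],[42,5],[47,5],[48,5],[54,1],[54,5],[61,0],[62,4],[64,4],[67,0]]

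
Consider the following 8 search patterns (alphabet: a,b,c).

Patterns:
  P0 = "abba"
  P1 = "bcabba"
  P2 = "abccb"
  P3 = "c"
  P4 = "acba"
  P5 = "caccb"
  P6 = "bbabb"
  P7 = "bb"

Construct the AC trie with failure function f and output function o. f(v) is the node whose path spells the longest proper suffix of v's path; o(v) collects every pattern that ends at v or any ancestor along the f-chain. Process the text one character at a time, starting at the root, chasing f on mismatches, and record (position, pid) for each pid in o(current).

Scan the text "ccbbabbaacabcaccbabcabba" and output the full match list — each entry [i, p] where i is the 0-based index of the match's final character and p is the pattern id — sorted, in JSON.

Construct AC machine:
Trie (insert patterns):
  n0 'ε': a→1 b→5 c→14
  n1 'a': b→2 c→15
  n2 'ab': b→3 c→11
  n3 'abb': a→4
  n4 'abba': ·  ←P0
  n5 'b': b→22 c→6
  n6 'bc': a→7
  n7 'bca': b→8
  n8 'bcab': b→9
  n9 'bcabb': a→10
  n10 'bcabba': ·  ←P1
  n11 'abc': c→12
  n12 'abcc': b→13
  n13 'abccb': ·  ←P2
  n14 'c': a→18  ←P3
  n15 'ac': b→16
  n16 'acb': a→17
  n17 'acba': ·  ←P4
  n18 'ca': c→19
  n19 'cac': c→20
  n20 'cacc': b→21
  n21 'caccb': ·  ←P5
  n22 'bb': a→23  ←P7
  n23 'bba': b→24
  n24 'bbab': b→25
  n25 'bbabb': ·  ←P6

Failure links (BFS by depth):
  fail(1) 'a': from fail(0)=0 chase 'a': 0 ⇒ 0;  out=∅∪out(0)=∅
  fail(5) 'b': from fail(0)=0 chase 'b': 0 ⇒ 0;  out=∅∪out(0)=∅
  fail(14) 'c': from fail(0)=0 chase 'c': 0 ⇒ 0;  out={3}∪out(0)={3}
  fail(2) 'ab': from fail(1)=0 chase 'b': 0 ⇒ 5;  out=∅∪out(5)=∅
  fail(6) 'bc': from fail(5)=0 chase 'c': 0 ⇒ 14;  out=∅∪out(14)={3}
  fail(15) 'ac': from fail(1)=0 chase 'c': 0 ⇒ 14;  out=∅∪out(14)={3}
  fail(18) 'ca': from fail(14)=0 chase 'a': 0 ⇒ 1;  out=∅∪out(1)=∅
  fail(22) 'bb': from fail(5)=0 chase 'b': 0 ⇒ 5;  out={7}∪out(5)={7}
  fail(3) 'abb': from fail(2)=5 chase 'b': 5 ⇒ 22;  out=∅∪out(22)={7}
  fail(7) 'bca': from fail(6)=14 chase 'a': 14 ⇒ 18;  out=∅∪out(18)=∅
  fail(11) 'abc': from fail(2)=5 chase 'c': 5 ⇒ 6;  out=∅∪out(6)={3}
  fail(16) 'acb': from fail(15)=14 chase 'b': 14→0 ⇒ 5;  out=∅∪out(5)=∅
  fail(19) 'cac': from fail(18)=1 chase 'c': 1 ⇒ 15;  out=∅∪out(15)={3}
  fail(23) 'bba': from fail(22)=5 chase 'a': 5→0 ⇒ 1;  out=∅∪out(1)=∅
  fail(4) 'abba': from fail(3)=22 chase 'a': 22 ⇒ 23;  out={0}∪out(23)={0}
  fail(8) 'bcab': from fail(7)=18 chase 'b': 18→1 ⇒ 2;  out=∅∪out(2)=∅
  fail(12) 'abcc': from fail(11)=6 chase 'c': 6→14→0 ⇒ 14;  out=∅∪out(14)={3}
  fail(17) 'acba': from fail(16)=5 chase 'a': 5→0 ⇒ 1;  out={4}∪out(1)={4}
  fail(20) 'cacc': from fail(19)=15 chase 'c': 15→14→0 ⇒ 14;  out=∅∪out(14)={3}
  fail(24) 'bbab': from fail(23)=1 chase 'b': 1 ⇒ 2;  out=∅∪out(2)=∅
  fail(9) 'bcabb': from fail(8)=2 chase 'b': 2 ⇒ 3;  out=∅∪out(3)={7}
  fail(13) 'abccb': from fail(12)=14 chase 'b': 14→0 ⇒ 5;  out={2}∪out(5)={2}
  fail(21) 'caccb': from fail(20)=14 chase 'b': 14→0 ⇒ 5;  out={5}∪out(5)={5}
  fail(25) 'bbabb': from fail(24)=2 chase 'b': 2 ⇒ 3;  out={6}∪out(3)={6,7}
  fail(10) 'bcabba': from fail(9)=3 chase 'a': 3 ⇒ 4;  out={1}∪out(4)={0,1}

Scan:
i=0 'c': node 0→14  emit P3@[0:0]
i=1 'c': node 14→14 (via fail)  emit P3@[1:1]
i=2 'b': node 14→5 (via fail)
i=3 'b': node 5→22  emit P7@[2:3]
i=4 'a': node 22→23
i=5 'b': node 23→24
i=6 'b': node 24→25  emit P6@[2:6],P7@[5:6]
i=7 'a': node 25→4 (via fail)  emit P0@[4:7]
i=8 'a': node 4→1 (via fail)
i=9 'c': node 1→15  emit P3@[9:9]
i=10 'a': node 15→18 (via fail)
i=11 'b': node 18→2 (via fail)
i=12 'c': node 2→11  emit P3@[12:12]
i=13 'a': node 11→7 (via fail)
i=14 'c': node 7→19 (via fail)  emit P3@[14:14]
i=15 'c': node 19→20  emit P3@[15:15]
i=16 'b': node 20→21  emit P5@[12:16]
i=17 'a': node 21→1 (via fail)
i=18 'b': node 1→2
i=19 'c': node 2→11  emit P3@[19:19]
i=20 'a': node 11→7 (via fail)
i=21 'b': node 7→8
i=22 'b': node 8→9  emit P7@[21:22]
i=23 'a': node 9→10  emit P0@[20:23],P1@[18:23]

Result: [[0,3],[1,3],[3,7],[6,6],[6,7],[7,0],[9,3],[12,3],[14,3],[15,3],[16,5],[19,3],[22,7],[23,0],[23,1]]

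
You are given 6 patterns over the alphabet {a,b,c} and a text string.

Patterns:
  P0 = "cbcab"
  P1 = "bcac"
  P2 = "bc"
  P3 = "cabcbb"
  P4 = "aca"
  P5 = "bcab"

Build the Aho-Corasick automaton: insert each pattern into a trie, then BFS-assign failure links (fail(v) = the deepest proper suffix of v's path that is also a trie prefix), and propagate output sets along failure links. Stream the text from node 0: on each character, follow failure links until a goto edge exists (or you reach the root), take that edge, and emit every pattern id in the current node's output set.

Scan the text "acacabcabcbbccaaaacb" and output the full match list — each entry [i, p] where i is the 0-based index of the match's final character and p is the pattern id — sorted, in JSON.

Construct AC machine:
Trie nodes:
  n0 'ε': a→15 b→6 c→1
  n1 'c': a→10 b→2
  n2 'cb': c→3
  n3 'cbc': a→4
  n4 'cbca': b→5
  n5 'cbcab': ·  [P0 ends]
  n6 'b': c→7
  n7 'bc': a→8  [P2 ends]
  n8 'bca': b→18 c→9
  n9 'bcac': ·  [P1 ends]
  n10 'ca': b→11
  n11 'cab': c→12
  n12 'cabc': b→13
  n13 'cabcb': b→14
  n14 'cabcbb': ·  [P3 ends]
  n15 'a': c→16
  n16 'ac': a→17
  n17 'aca': ·  [P4 ends]
  n18 'bcab': ·  [P5 ends]

BFS fail/out derivation:
  fail(1) 'c': from fail(0)=0 chase 'c': 0 ⇒ 0;  out=∅∪out(0)=∅
  fail(6) 'b': from fail(0)=0 chase 'b': 0 ⇒ 0;  out=∅∪out(0)=∅
  fail(15) 'a': from fail(0)=0 chase 'a': 0 ⇒ 0;  out=∅∪out(0)=∅
  fail(2) 'cb': from fail(1)=0 chase 'b': 0 ⇒ 6;  out=∅∪out(6)=∅
  fail(7) 'bc': from fail(6)=0 chase 'c': 0 ⇒ 1;  out={2}∪out(1)={2}
  fail(10) 'ca': from fail(1)=0 chase 'a': 0 ⇒ 15;  out=∅∪out(15)=∅
  fail(16) 'ac': from fail(15)=0 chase 'c': 0 ⇒ 1;  out=∅∪out(1)=∅
  fail(3) 'cbc': from fail(2)=6 chase 'c': 6 ⇒ 7;  out=∅∪out(7)={2}
  fail(8) 'bca': from fail(7)=1 chase 'a': 1 ⇒ 10;  out=∅∪out(10)=∅
  fail(11) 'cab': from fail(10)=15 chase 'b': 15→0 ⇒ 6;  out=∅∪out(6)=∅
  fail(17) 'aca': from fail(16)=1 chase 'a': 1 ⇒ 10;  out={4}∪out(10)={4}
  fail(4) 'cbca': from fail(3)=7 chase 'a': 7 ⇒ 8;  out=∅∪out(8)=∅
  fail(9) 'bcac': from fail(8)=10 chase 'c': 10→15 ⇒ 16;  out={1}∪out(16)={1}
  fail(12) 'cabc': from fail(11)=6 chase 'c': 6 ⇒ 7;  out=∅∪out(7)={2}
  fail(18) 'bcab': from fail(8)=10 chase 'b': 10 ⇒ 11;  out={5}∪out(11)={5}
  fail(5) 'cbcab': from fail(4)=8 chase 'b': 8 ⇒ 18;  out={0}∪out(18)={0,5}
  fail(13) 'cabcb': from fail(12)=7 chase 'b': 7→1 ⇒ 2;  out=∅∪out(2)=∅
  fail(14) 'cabcbb': from fail(13)=2 chase 'b': 2→6→0 ⇒ 6;  out={3}∪out(6)={3}

Run:
[0] read 'a'  n0⇒n15
[1] read 'c'  n15⇒n16
[2] read 'a'  n16⇒n17  → match P4@[0:2]
[3] read 'c'  n17⇒n16 ·f
[4] read 'a'  n16⇒n17  → match P4@[2:4]
[5] read 'b'  n17⇒n11 ·f
[6] read 'c'  n11⇒n12  → match P2@[5:6]
[7] read 'a'  n12⇒n8 ·f
[8] read 'b'  n8⇒n18  → match P5@[5:8]
[9] read 'c'  n18⇒n12 ·f  → match P2@[8:9]
[10] read 'b'  n12⇒n13
[11] read 'b'  n13⇒n14  → match P3@[6:11]
[12] read 'c'  n14⇒n7 ·f  → match P2@[11:12]
[13] read 'c'  n7⇒n1 ·f
[14] read 'a'  n1⇒n10
[15] read 'a'  n10⇒n15 ·f
[16] read 'a'  n15⇒n15 ·f
[17] read 'a'  n15⇒n15 ·f
[18] read 'c'  n15⇒n16
[19] read 'b'  n16⇒n2 ·f

Matches: [[2,4],[4,4],[6,2],[8,5],[9,2],[11,3],[12,2]]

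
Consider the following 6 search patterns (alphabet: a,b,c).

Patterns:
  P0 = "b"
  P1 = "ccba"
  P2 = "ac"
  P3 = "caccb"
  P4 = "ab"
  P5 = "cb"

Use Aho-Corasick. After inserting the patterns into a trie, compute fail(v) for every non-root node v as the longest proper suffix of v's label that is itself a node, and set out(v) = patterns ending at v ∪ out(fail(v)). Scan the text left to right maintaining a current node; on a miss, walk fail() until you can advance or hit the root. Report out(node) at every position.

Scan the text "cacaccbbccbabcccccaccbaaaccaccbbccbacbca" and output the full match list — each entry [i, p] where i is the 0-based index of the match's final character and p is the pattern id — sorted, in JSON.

Construct AC machine:
Trie (insert patterns):
  n0 'ε': a→6 b→1 c→2
  n1 'b': ·  ←P0
  n2 'c': a→8 b→13 c→3
  n3 'cc': b→4
  n4 'ccb': a→5
  n5 'ccba': ·  ←P1
  n6 'a': b→12 c→7
  n7 'ac': ·  ←P2
  n8 'ca': c→9
  n9 'cac': c→10
  n10 'cacc': b→11
  n11 'caccb': ·  ←P3
  n12 'ab': ·  ←P4
  n13 'cb': ·  ←P5

BFS fail/out derivation:
  fail(1) 'b': from fail(0)=0 chase 'b': 0 ⇒ 0;  out={0}∪out(0)={0}
  fail(2) 'c': from fail(0)=0 chase 'c': 0 ⇒ 0;  out=∅∪out(0)=∅
  fail(6) 'a': from fail(0)=0 chase 'a': 0 ⇒ 0;  out=∅∪out(0)=∅
  fail(3) 'cc': from fail(2)=0 chase 'c': 0 ⇒ 2;  out=∅∪out(2)=∅
  fail(7) 'ac': from fail(6)=0 chase 'c': 0 ⇒ 2;  out={2}∪out(2)={2}
  fail(8) 'ca': from fail(2)=0 chase 'a': 0 ⇒ 6;  out=∅∪out(6)=∅
  fail(12) 'ab': from fail(6)=0 chase 'b': 0 ⇒ 1;  out={4}∪out(1)={0,4}
  fail(13) 'cb': from fail(2)=0 chase 'b': 0 ⇒ 1;  out={5}∪out(1)={0,5}
  fail(4) 'ccb': from fail(3)=2 chase 'b': 2 ⇒ 13;  out=∅∪out(13)={0,5}
  fail(9) 'cac': from fail(8)=6 chase 'c': 6 ⇒ 7;  out=∅∪out(7)={2}
  fail(5) 'ccba': from fail(4)=13 chase 'a': 13→1→0 ⇒ 6;  out={1}∪out(6)={1}
  fail(10) 'cacc': from fail(9)=7 chase 'c': 7→2 ⇒ 3;  out=∅∪out(3)=∅
  fail(11) 'caccb': from fail(10)=3 chase 'b': 3 ⇒ 4;  out={3}∪out(4)={0,3,5}

Text stream:
[0] read 'c'  n0⇒n2
[1] read 'a'  n2⇒n8
[2] read 'c'  n8⇒n9  → match P2@[1:2]
[3] read 'a'  n9⇒n8 (fail-walked)
[4] read 'c'  n8⇒n9  → match P2@[3:4]
[5] read 'c'  n9⇒n10
[6] read 'b'  n10⇒n11  → match P0@[6:6],P3@[2:6],P5@[5:6]
[7] read 'b'  n11⇒n1 (fail-walked)  → match P0@[7:7]
[8] read 'c'  n1⇒n2 (fail-walked)
[9] read 'c'  n2⇒n3
[10] read 'b'  n3⇒n4  → match P0@[10:10],P5@[9:10]
[11] read 'a'  n4⇒n5  → match P1@[8:11]
[12] read 'b'  n5⇒n12 (fail-walked)  → match P0@[12:12],P4@[11:12]
[13] read 'c'  n12⇒n2 (fail-walked)
[14] read 'c'  n2⇒n3
[15] read 'c'  n3⇒n3 (fail-walked)
[16] read 'c'  n3⇒n3 (fail-walked)
[17] read 'c'  n3⇒n3 (fail-walked)
[18] read 'a'  n3⇒n8 (fail-walked)
[19] read 'c'  n8⇒n9  → match P2@[18:19]
[20] read 'c'  n9⇒n10
[21] read 'b'  n10⇒n11  → match P0@[21:21],P3@[17:21],P5@[20:21]
[22] read 'a'  n11⇒n5 (fail-walked)  → match P1@[19:22]
[23] read 'a'  n5⇒n6 (fail-walked)
[24] read 'a'  n6⇒n6 (fail-walked)
[25] read 'c'  n6⇒n7  → match P2@[24:25]
[26] read 'c'  n7⇒n3 (fail-walked)
[27] read 'a'  n3⇒n8 (fail-walked)
[28] read 'c'  n8⇒n9  → match P2@[27:28]
[29] read 'c'  n9⇒n10
[30] read 'b'  n10⇒n11  → match P0@[30:30],P3@[26:30],P5@[29:30]
[31] read 'b'  n11⇒n1 (fail-walked)  → match P0@[31:31]
[32] read 'c'  n1⇒n2 (fail-walked)
[33] read 'c'  n2⇒n3
[34] read 'b'  n3⇒n4  → match P0@[34:34],P5@[33:34]
[35] read 'a'  n4⇒n5  → match P1@[32:35]
[36] read 'c'  n5⇒n7 (fail-walked)  → match P2@[35:36]
[37] read 'b'  n7⇒n13 (fail-walked)  → match P0@[37:37],P5@[36:37]
[38] read 'c'  n13⇒n2 (fail-walked)
[39] read 'a'  n2⇒n8

Matches: [[2,2],[4,2],[6,0],[6,3],[6,5],[7,0],[10,0],[10,5],[11,1],[12,0],[12,4],[19,2],[21,0],[21,3],[21,5],[22,1],[25,2],[28,2],[30,0],[30,3],[30,5],[31,0],[34,0],[34,5],[35,1],[36,2],[37,0],[37,5]]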